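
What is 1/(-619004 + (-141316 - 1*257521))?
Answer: -1/1017841 ≈ -9.8247e-7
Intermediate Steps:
1/(-619004 + (-141316 - 1*257521)) = 1/(-619004 + (-141316 - 257521)) = 1/(-619004 - 398837) = 1/(-1017841) = -1/1017841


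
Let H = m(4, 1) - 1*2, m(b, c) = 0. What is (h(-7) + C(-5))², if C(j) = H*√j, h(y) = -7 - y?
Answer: -20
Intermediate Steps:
H = -2 (H = 0 - 1*2 = 0 - 2 = -2)
C(j) = -2*√j
(h(-7) + C(-5))² = ((-7 - 1*(-7)) - 2*I*√5)² = ((-7 + 7) - 2*I*√5)² = (0 - 2*I*√5)² = (-2*I*√5)² = -20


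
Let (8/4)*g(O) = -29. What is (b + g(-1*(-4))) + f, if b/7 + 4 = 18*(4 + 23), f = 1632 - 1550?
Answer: 6883/2 ≈ 3441.5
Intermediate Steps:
g(O) = -29/2 (g(O) = (1/2)*(-29) = -29/2)
f = 82
b = 3374 (b = -28 + 7*(18*(4 + 23)) = -28 + 7*(18*27) = -28 + 7*486 = -28 + 3402 = 3374)
(b + g(-1*(-4))) + f = (3374 - 29/2) + 82 = 6719/2 + 82 = 6883/2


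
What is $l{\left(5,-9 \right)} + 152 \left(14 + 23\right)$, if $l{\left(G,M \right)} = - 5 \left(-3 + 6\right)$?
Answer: $5609$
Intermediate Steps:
$l{\left(G,M \right)} = -15$ ($l{\left(G,M \right)} = \left(-5\right) 3 = -15$)
$l{\left(5,-9 \right)} + 152 \left(14 + 23\right) = -15 + 152 \left(14 + 23\right) = -15 + 152 \cdot 37 = -15 + 5624 = 5609$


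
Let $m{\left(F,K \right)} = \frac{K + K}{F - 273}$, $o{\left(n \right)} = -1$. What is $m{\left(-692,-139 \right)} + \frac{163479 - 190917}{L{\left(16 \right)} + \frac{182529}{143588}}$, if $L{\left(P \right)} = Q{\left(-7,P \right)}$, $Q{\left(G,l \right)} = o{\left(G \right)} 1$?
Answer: $- \frac{3801864854362}{37578065} \approx -1.0117 \cdot 10^{5}$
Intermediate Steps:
$Q{\left(G,l \right)} = -1$ ($Q{\left(G,l \right)} = \left(-1\right) 1 = -1$)
$L{\left(P \right)} = -1$
$m{\left(F,K \right)} = \frac{2 K}{-273 + F}$
$m{\left(-692,-139 \right)} + \frac{163479 - 190917}{L{\left(16 \right)} + \frac{182529}{143588}} = 2 \left(-139\right) \frac{1}{-273 - 692} + \frac{163479 - 190917}{-1 + \frac{182529}{143588}} = 2 \left(-139\right) \frac{1}{-965} - \frac{27438}{-1 + 182529 \cdot \frac{1}{143588}} = 2 \left(-139\right) \left(- \frac{1}{965}\right) - \frac{27438}{-1 + \frac{182529}{143588}} = \frac{278}{965} - \frac{27438}{\frac{38941}{143588}} = \frac{278}{965} - \frac{3939767544}{38941} = - \frac{3801864854362}{37578065}$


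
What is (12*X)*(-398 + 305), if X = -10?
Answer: 11160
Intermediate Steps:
(12*X)*(-398 + 305) = (12*(-10))*(-398 + 305) = -120*(-93) = 11160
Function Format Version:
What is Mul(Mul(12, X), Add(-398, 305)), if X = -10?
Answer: 11160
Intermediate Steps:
Mul(Mul(12, X), Add(-398, 305)) = Mul(Mul(12, -10), Add(-398, 305)) = Mul(-120, -93) = 11160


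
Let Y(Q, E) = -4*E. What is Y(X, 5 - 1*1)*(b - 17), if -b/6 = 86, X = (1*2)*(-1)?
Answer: 8528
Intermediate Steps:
X = -2 (X = 2*(-1) = -2)
b = -516 (b = -6*86 = -516)
Y(X, 5 - 1*1)*(b - 17) = (-4*(5 - 1*1))*(-516 - 17) = -4*(5 - 1)*(-533) = -4*4*(-533) = -16*(-533) = 8528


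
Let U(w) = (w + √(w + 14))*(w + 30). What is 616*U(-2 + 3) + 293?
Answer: 19389 + 19096*√15 ≈ 93348.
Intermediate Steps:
U(w) = (30 + w)*(w + √(14 + w)) (U(w) = (w + √(14 + w))*(30 + w) = (30 + w)*(w + √(14 + w)))
616*U(-2 + 3) + 293 = 616*((-2 + 3)² + 30*(-2 + 3) + 30*√(14 + (-2 + 3)) + (-2 + 3)*√(14 + (-2 + 3))) + 293 = 616*(1² + 30*1 + 30*√(14 + 1) + 1*√(14 + 1)) + 293 = 616*(1 + 30 + 30*√15 + 1*√15) + 293 = 616*(1 + 30 + 30*√15 + √15) + 293 = 616*(31 + 31*√15) + 293 = (19096 + 19096*√15) + 293 = 19389 + 19096*√15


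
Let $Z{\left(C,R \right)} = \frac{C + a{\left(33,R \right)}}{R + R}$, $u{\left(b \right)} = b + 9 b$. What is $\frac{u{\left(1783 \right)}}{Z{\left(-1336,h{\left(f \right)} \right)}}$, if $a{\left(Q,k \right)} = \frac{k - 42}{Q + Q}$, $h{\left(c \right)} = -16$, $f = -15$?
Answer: $\frac{18828480}{44117} \approx 426.79$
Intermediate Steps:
$a{\left(Q,k \right)} = \frac{-42 + k}{2 Q}$
$u{\left(b \right)} = 10 b$
$Z{\left(C,R \right)} = \frac{- \frac{7}{11} + C + \frac{R}{66}}{2 R}$ ($Z{\left(C,R \right)} = \frac{C + \frac{-42 + R}{2 \cdot 33}}{R + R} = \frac{C + \frac{1}{2} \cdot \frac{1}{33} \left(-42 + R\right)}{2 R} = \left(C + \left(- \frac{7}{11} + \frac{R}{66}\right)\right) \frac{1}{2 R} = \left(- \frac{7}{11} + C + \frac{R}{66}\right) \frac{1}{2 R} = \frac{- \frac{7}{11} + C + \frac{R}{66}}{2 R}$)
$\frac{u{\left(1783 \right)}}{Z{\left(-1336,h{\left(f \right)} \right)}} = \frac{10 \cdot 1783}{\frac{1}{132} \frac{1}{-16} \left(-42 - 16 + 66 \left(-1336\right)\right)} = \frac{17830}{\frac{1}{132} \left(- \frac{1}{16}\right) \left(-42 - 16 - 88176\right)} = \frac{17830}{\frac{1}{132} \left(- \frac{1}{16}\right) \left(-88234\right)} = \frac{17830}{\frac{44117}{1056}} = 17830 \cdot \frac{1056}{44117} = \frac{18828480}{44117}$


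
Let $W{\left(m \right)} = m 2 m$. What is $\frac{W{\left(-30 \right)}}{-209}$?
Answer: $- \frac{1800}{209} \approx -8.6124$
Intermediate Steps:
$W{\left(m \right)} = 2 m^{2}$ ($W{\left(m \right)} = 2 m m = 2 m^{2}$)
$\frac{W{\left(-30 \right)}}{-209} = \frac{2 \left(-30\right)^{2}}{-209} = 2 \cdot 900 \left(- \frac{1}{209}\right) = 1800 \left(- \frac{1}{209}\right) = - \frac{1800}{209}$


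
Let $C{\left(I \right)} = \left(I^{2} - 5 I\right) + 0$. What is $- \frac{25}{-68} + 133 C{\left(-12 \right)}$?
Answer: $\frac{1845001}{68} \approx 27132.0$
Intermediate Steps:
$C{\left(I \right)} = I^{2} - 5 I$
$- \frac{25}{-68} + 133 C{\left(-12 \right)} = - \frac{25}{-68} + 133 \left(- 12 \left(-5 - 12\right)\right) = \left(-25\right) \left(- \frac{1}{68}\right) + 133 \left(\left(-12\right) \left(-17\right)\right) = \frac{25}{68} + 133 \cdot 204 = \frac{25}{68} + 27132 = \frac{1845001}{68}$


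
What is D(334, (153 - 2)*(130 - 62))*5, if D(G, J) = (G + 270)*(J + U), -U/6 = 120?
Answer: 28834960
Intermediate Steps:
U = -720 (U = -6*120 = -720)
D(G, J) = (-720 + J)*(270 + G) (D(G, J) = (G + 270)*(J - 720) = (270 + G)*(-720 + J) = (-720 + J)*(270 + G))
D(334, (153 - 2)*(130 - 62))*5 = (-194400 - 720*334 + 270*((153 - 2)*(130 - 62)) + 334*((153 - 2)*(130 - 62)))*5 = (-194400 - 240480 + 270*(151*68) + 334*(151*68))*5 = (-194400 - 240480 + 270*10268 + 334*10268)*5 = (-194400 - 240480 + 2772360 + 3429512)*5 = 5766992*5 = 28834960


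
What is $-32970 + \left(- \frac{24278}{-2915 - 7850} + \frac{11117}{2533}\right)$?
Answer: $- \frac{898836381971}{27267745} \approx -32963.0$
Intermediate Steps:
$-32970 + \left(- \frac{24278}{-2915 - 7850} + \frac{11117}{2533}\right) = -32970 + \left(- \frac{24278}{-2915 - 7850} + 11117 \cdot \frac{1}{2533}\right) = -32970 + \left(- \frac{24278}{-10765} + \frac{11117}{2533}\right) = -32970 + \left(\left(-24278\right) \left(- \frac{1}{10765}\right) + \frac{11117}{2533}\right) = -32970 + \left(\frac{24278}{10765} + \frac{11117}{2533}\right) = -32970 + \frac{181170679}{27267745} = - \frac{898836381971}{27267745}$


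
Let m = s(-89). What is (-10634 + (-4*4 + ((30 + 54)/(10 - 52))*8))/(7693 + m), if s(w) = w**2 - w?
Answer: -10666/15703 ≈ -0.67923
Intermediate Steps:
m = 8010 (m = -89*(-1 - 89) = -89*(-90) = 8010)
(-10634 + (-4*4 + ((30 + 54)/(10 - 52))*8))/(7693 + m) = (-10634 + (-4*4 + ((30 + 54)/(10 - 52))*8))/(7693 + 8010) = (-10634 + (-16 + (84/(-42))*8))/15703 = (-10634 + (-16 + (84*(-1/42))*8))*(1/15703) = (-10634 + (-16 - 2*8))*(1/15703) = (-10634 + (-16 - 16))*(1/15703) = (-10634 - 32)*(1/15703) = -10666*1/15703 = -10666/15703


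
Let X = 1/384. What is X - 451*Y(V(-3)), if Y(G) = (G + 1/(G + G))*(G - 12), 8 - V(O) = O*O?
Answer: -3377087/384 ≈ -8794.5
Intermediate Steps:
V(O) = 8 - O² (V(O) = 8 - O*O = 8 - O²)
X = 1/384 ≈ 0.0026042
Y(G) = (-12 + G)*(G + 1/(2*G)) (Y(G) = (G + 1/(2*G))*(-12 + G) = (-12 + G)*(G + 1/(2*G)))
X - 451*Y(V(-3)) = 1/384 - 451*(½ + (8 - 1*(-3)²)² - 12*(8 - 1*(-3)²) - 6/(8 - 1*(-3)²)) = 1/384 - 451*(½ + (8 - 1*9)² - 12*(8 - 1*9) - 6/(8 - 1*9)) = 1/384 - 451*(½ + (8 - 9)² - 12*(8 - 9) - 6/(8 - 9)) = 1/384 - 451*(½ + (-1)² - 12*(-1) - 6/(-1)) = 1/384 - 451*(½ + 1 + 12 - 6*(-1)) = 1/384 - 451*(½ + 1 + 12 + 6) = 1/384 - 451*39/2 = 1/384 - 17589/2 = -3377087/384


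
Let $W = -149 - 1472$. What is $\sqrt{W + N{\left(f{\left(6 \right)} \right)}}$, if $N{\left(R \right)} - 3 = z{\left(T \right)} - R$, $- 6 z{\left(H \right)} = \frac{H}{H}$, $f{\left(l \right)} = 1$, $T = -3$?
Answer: $\frac{i \sqrt{58290}}{6} \approx 40.239 i$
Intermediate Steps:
$z{\left(H \right)} = - \frac{1}{6}$ ($z{\left(H \right)} = - \frac{H \frac{1}{H}}{6} = \left(- \frac{1}{6}\right) 1 = - \frac{1}{6}$)
$W = -1621$ ($W = -149 - 1472 = -1621$)
$N{\left(R \right)} = \frac{17}{6} - R$ ($N{\left(R \right)} = 3 - \left(\frac{1}{6} + R\right) = \frac{17}{6} - R$)
$\sqrt{W + N{\left(f{\left(6 \right)} \right)}} = \sqrt{-1621 + \left(\frac{17}{6} - 1\right)} = \sqrt{-1621 + \frac{11}{6}} = \sqrt{- \frac{9715}{6}} = \frac{i \sqrt{58290}}{6}$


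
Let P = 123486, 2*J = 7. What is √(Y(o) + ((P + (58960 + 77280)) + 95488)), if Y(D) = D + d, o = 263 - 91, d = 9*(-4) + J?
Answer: √1421414/2 ≈ 596.12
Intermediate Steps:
J = 7/2 (J = (½)*7 = 7/2 ≈ 3.5000)
d = -65/2 (d = 9*(-4) + 7/2 = -36 + 7/2 = -65/2 ≈ -32.500)
o = 172
Y(D) = -65/2 + D (Y(D) = D - 65/2 = -65/2 + D)
√(Y(o) + ((P + (58960 + 77280)) + 95488)) = √((-65/2 + 172) + ((123486 + (58960 + 77280)) + 95488)) = √(279/2 + ((123486 + 136240) + 95488)) = √(279/2 + (259726 + 95488)) = √(279/2 + 355214) = √(710707/2) = √1421414/2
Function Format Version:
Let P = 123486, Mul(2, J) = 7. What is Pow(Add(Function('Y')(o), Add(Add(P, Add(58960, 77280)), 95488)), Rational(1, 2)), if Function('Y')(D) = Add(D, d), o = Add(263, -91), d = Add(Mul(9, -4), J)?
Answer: Mul(Rational(1, 2), Pow(1421414, Rational(1, 2))) ≈ 596.12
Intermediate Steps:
J = Rational(7, 2) (J = Mul(Rational(1, 2), 7) = Rational(7, 2) ≈ 3.5000)
d = Rational(-65, 2) (d = Add(Mul(9, -4), Rational(7, 2)) = Add(-36, Rational(7, 2)) = Rational(-65, 2) ≈ -32.500)
o = 172
Function('Y')(D) = Add(Rational(-65, 2), D) (Function('Y')(D) = Add(D, Rational(-65, 2)) = Add(Rational(-65, 2), D))
Pow(Add(Function('Y')(o), Add(Add(P, Add(58960, 77280)), 95488)), Rational(1, 2)) = Pow(Add(Add(Rational(-65, 2), 172), Add(Add(123486, Add(58960, 77280)), 95488)), Rational(1, 2)) = Pow(Add(Rational(279, 2), Add(Add(123486, 136240), 95488)), Rational(1, 2)) = Pow(Add(Rational(279, 2), Add(259726, 95488)), Rational(1, 2)) = Pow(Add(Rational(279, 2), 355214), Rational(1, 2)) = Pow(Rational(710707, 2), Rational(1, 2)) = Mul(Rational(1, 2), Pow(1421414, Rational(1, 2)))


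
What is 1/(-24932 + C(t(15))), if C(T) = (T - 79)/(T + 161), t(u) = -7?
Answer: -77/1919807 ≈ -4.0108e-5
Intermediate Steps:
C(T) = (-79 + T)/(161 + T)
1/(-24932 + C(t(15))) = 1/(-24932 + (-79 - 7)/(161 - 7)) = 1/(-24932 - 86/154) = 1/(-24932 + (1/154)*(-86)) = 1/(-24932 - 43/77) = 1/(-1919807/77) = -77/1919807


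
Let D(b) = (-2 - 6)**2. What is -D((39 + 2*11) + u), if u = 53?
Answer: -64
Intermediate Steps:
D(b) = 64 (D(b) = (-8)**2 = 64)
-D((39 + 2*11) + u) = -1*64 = -64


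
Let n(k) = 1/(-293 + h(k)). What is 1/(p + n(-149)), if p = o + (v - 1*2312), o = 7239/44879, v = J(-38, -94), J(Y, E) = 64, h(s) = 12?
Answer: -12610999/28347536472 ≈ -0.00044487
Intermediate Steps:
v = 64
o = 7239/44879 (o = 7239*(1/44879) = 7239/44879 ≈ 0.16130)
n(k) = -1/281 (n(k) = 1/(-293 + 12) = 1/(-281) = -1/281)
p = -100880753/44879 (p = 7239/44879 + (64 - 1*2312) = 7239/44879 + (64 - 2312) = 7239/44879 - 2248 = -100880753/44879 ≈ -2247.8)
1/(p + n(-149)) = 1/(-100880753/44879 - 1/281) = 1/(-28347536472/12610999) = -12610999/28347536472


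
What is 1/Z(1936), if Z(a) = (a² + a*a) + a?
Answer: 1/7498128 ≈ 1.3337e-7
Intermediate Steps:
Z(a) = a + 2*a² (Z(a) = (a² + a²) + a = 2*a² + a = a + 2*a²)
1/Z(1936) = 1/(1936*(1 + 2*1936)) = 1/(1936*(1 + 3872)) = 1/(1936*3873) = 1/7498128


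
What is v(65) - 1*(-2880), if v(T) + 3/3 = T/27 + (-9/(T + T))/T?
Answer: 657392857/228150 ≈ 2881.4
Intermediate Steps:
v(T) = -1 - 9/(2*T²) + T/27 (v(T) = -1 + (T/27 + (-9/(T + T))/T) = -1 + (T*(1/27) + (-9/(2*T))/T) = -1 + (T/27 + ((1/(2*T))*(-9))/T) = -1 + (T/27 + (-9/(2*T))/T) = -1 + (T/27 - 9/(2*T²)) = -1 + (-9/(2*T²) + T/27) = -1 - 9/(2*T²) + T/27)
v(65) - 1*(-2880) = (-1 - 9/2/65² + (1/27)*65) - 1*(-2880) = (-1 - 9/2*1/4225 + 65/27) + 2880 = (-1 - 9/8450 + 65/27) + 2880 = 320857/228150 + 2880 = 657392857/228150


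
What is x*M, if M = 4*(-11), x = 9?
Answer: -396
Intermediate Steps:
M = -44
x*M = 9*(-44) = -396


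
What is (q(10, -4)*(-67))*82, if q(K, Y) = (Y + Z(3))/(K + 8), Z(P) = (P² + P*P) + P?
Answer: -46699/9 ≈ -5188.8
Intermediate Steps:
Z(P) = P + 2*P² (Z(P) = (P² + P²) + P = 2*P² + P = P + 2*P²)
q(K, Y) = (21 + Y)/(8 + K) (q(K, Y) = (Y + 3*(1 + 2*3))/(K + 8) = (Y + 3*(1 + 6))/(8 + K) = (Y + 3*7)/(8 + K) = (Y + 21)/(8 + K) = (21 + Y)/(8 + K))
(q(10, -4)*(-67))*82 = (((21 - 4)/(8 + 10))*(-67))*82 = ((17/18)*(-67))*82 = -1139/18*82 = -46699/9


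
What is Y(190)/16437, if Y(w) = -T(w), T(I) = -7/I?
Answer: 7/3123030 ≈ 2.2414e-6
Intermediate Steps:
Y(w) = 7/w (Y(w) = -(-7)/w = 7/w)
Y(190)/16437 = (7/190)/16437 = (7*(1/190))*(1/16437) = (7/190)*(1/16437) = 7/3123030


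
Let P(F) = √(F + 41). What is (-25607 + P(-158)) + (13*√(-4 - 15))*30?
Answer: -25607 + 3*I*√13 + 390*I*√19 ≈ -25607.0 + 1710.8*I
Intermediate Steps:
P(F) = √(41 + F)
(-25607 + P(-158)) + (13*√(-4 - 15))*30 = (-25607 + √(41 - 158)) + (13*√(-4 - 15))*30 = (-25607 + √(-117)) + (13*√(-19))*30 = (-25607 + 3*I*√13) + (13*(I*√19))*30 = (-25607 + 3*I*√13) + (13*I*√19)*30 = (-25607 + 3*I*√13) + 390*I*√19 = -25607 + 3*I*√13 + 390*I*√19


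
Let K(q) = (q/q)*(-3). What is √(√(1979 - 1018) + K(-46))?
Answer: 2*√7 ≈ 5.2915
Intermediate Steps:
K(q) = -3 (K(q) = 1*(-3) = -3)
√(√(1979 - 1018) + K(-46)) = √(√(1979 - 1018) - 3) = √(√961 - 3) = √(31 - 3) = √28 = 2*√7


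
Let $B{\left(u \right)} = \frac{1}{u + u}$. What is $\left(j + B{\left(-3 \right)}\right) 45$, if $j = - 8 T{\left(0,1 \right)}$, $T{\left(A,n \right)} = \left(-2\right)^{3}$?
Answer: $\frac{5745}{2} \approx 2872.5$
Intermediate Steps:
$T{\left(A,n \right)} = -8$
$B{\left(u \right)} = \frac{1}{2 u}$
$j = 64$ ($j = \left(-8\right) \left(-8\right) = 64$)
$\left(j + B{\left(-3 \right)}\right) 45 = \left(64 + \frac{1}{2 \left(-3\right)}\right) 45 = \left(64 + \frac{1}{2} \left(- \frac{1}{3}\right)\right) 45 = \left(64 - \frac{1}{6}\right) 45 = \frac{383}{6} \cdot 45 = \frac{5745}{2}$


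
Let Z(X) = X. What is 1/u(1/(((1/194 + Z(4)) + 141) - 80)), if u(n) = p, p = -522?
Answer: -1/522 ≈ -0.0019157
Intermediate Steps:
u(n) = -522
1/u(1/(((1/194 + Z(4)) + 141) - 80)) = 1/(-522) = -1/522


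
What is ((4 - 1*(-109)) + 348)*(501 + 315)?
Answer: 376176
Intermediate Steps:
((4 - 1*(-109)) + 348)*(501 + 315) = ((4 + 109) + 348)*816 = (113 + 348)*816 = 461*816 = 376176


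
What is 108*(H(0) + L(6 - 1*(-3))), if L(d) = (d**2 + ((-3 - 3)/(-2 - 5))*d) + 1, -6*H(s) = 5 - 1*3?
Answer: 67572/7 ≈ 9653.1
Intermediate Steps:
H(s) = -1/3 (H(s) = -(5 - 1*3)/6 = -(5 - 3)/6 = -1/6*2 = -1/3)
L(d) = 1 + d**2 + 6*d/7 (L(d) = (d**2 + (-6/(-7))*d) + 1 = (d**2 + (-6*(-1/7))*d) + 1 = (d**2 + 6*d/7) + 1 = 1 + d**2 + 6*d/7)
108*(H(0) + L(6 - 1*(-3))) = 108*(-1/3 + (1 + (6 - 1*(-3))**2 + 6*(6 - 1*(-3))/7)) = 108*(-1/3 + (1 + (6 + 3)**2 + 6*(6 + 3)/7)) = 108*(-1/3 + (1 + 9**2 + (6/7)*9)) = 108*(-1/3 + (1 + 81 + 54/7)) = 108*(-1/3 + 628/7) = 108*(1877/21) = 67572/7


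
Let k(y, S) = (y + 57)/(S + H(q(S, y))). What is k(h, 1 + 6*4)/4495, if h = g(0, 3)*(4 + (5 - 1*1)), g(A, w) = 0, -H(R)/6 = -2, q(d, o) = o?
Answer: 57/166315 ≈ 0.00034272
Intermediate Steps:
H(R) = 12 (H(R) = -6*(-2) = 12)
h = 0 (h = 0*(4 + (5 - 1*1)) = 0*(4 + (5 - 1)) = 0*(4 + 4) = 0*8 = 0)
k(y, S) = (57 + y)/(12 + S) (k(y, S) = (y + 57)/(S + 12) = (57 + y)/(12 + S))
k(h, 1 + 6*4)/4495 = ((57 + 0)/(12 + (1 + 6*4)))/4495 = (57/(12 + (1 + 24)))*(1/4495) = (57/(12 + 25))*(1/4495) = (57/37)*(1/4495) = 57/166315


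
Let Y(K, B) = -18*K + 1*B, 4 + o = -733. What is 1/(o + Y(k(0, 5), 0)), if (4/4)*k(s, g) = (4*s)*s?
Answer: -1/737 ≈ -0.0013569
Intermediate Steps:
o = -737 (o = -4 - 733 = -737)
k(s, g) = 4*s² (k(s, g) = (4*s)*s = 4*s²)
Y(K, B) = B - 18*K (Y(K, B) = -18*K + B = B - 18*K)
1/(o + Y(k(0, 5), 0)) = 1/(-737 + (0 - 72*0²)) = 1/(-737 + (0 - 72*0)) = 1/(-737 + (0 - 18*0)) = 1/(-737 + (0 + 0)) = 1/(-737 + 0) = 1/(-737) = -1/737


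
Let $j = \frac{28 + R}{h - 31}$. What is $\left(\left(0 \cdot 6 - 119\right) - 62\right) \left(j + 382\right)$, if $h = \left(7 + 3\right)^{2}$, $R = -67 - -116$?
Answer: $- \frac{4784735}{69} \approx -69344.0$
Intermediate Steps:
$R = 49$ ($R = -67 + 116 = 49$)
$h = 100$ ($h = 10^{2} = 100$)
$j = \frac{77}{69}$ ($j = \frac{28 + 49}{100 - 31} = \frac{77}{69} \approx 1.1159$)
$\left(\left(0 \cdot 6 - 119\right) - 62\right) \left(j + 382\right) = \left(\left(0 \cdot 6 - 119\right) - 62\right) \left(\frac{77}{69} + 382\right) = \left(\left(0 - 119\right) - 62\right) \frac{26435}{69} = \left(-119 - 62\right) \frac{26435}{69} = \left(-181\right) \frac{26435}{69} = - \frac{4784735}{69}$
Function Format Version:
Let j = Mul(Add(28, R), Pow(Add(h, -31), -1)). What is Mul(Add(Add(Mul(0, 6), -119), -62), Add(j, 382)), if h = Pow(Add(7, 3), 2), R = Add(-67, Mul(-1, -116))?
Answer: Rational(-4784735, 69) ≈ -69344.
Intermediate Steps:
R = 49 (R = Add(-67, 116) = 49)
h = 100 (h = Pow(10, 2) = 100)
j = Rational(77, 69) (j = Mul(Add(28, 49), Pow(Add(100, -31), -1)) = Mul(77, Pow(69, -1)) = Mul(77, Rational(1, 69)) = Rational(77, 69) ≈ 1.1159)
Mul(Add(Add(Mul(0, 6), -119), -62), Add(j, 382)) = Mul(Add(Add(Mul(0, 6), -119), -62), Add(Rational(77, 69), 382)) = Mul(Add(Add(0, -119), -62), Rational(26435, 69)) = Mul(Add(-119, -62), Rational(26435, 69)) = Mul(-181, Rational(26435, 69)) = Rational(-4784735, 69)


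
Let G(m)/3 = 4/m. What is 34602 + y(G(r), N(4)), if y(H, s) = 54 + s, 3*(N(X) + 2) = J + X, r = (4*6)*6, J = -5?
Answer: 103961/3 ≈ 34654.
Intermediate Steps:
r = 144 (r = 24*6 = 144)
G(m) = 12/m (G(m) = 3*(4/m) = 12/m)
N(X) = -11/3 + X/3 (N(X) = -2 + (-5 + X)/3 = -2 + (-5/3 + X/3) = -11/3 + X/3)
34602 + y(G(r), N(4)) = 34602 + (54 + (-11/3 + (⅓)*4)) = 34602 + (54 + (-11/3 + 4/3)) = 34602 + (54 - 7/3) = 34602 + 155/3 = 103961/3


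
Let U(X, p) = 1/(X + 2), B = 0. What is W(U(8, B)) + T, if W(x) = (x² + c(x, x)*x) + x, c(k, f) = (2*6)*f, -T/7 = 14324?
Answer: -10026777/100 ≈ -1.0027e+5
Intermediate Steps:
T = -100268 (T = -7*14324 = -100268)
U(X, p) = 1/(2 + X)
c(k, f) = 12*f
W(x) = x + 13*x² (W(x) = (x² + (12*x)*x) + x = (x² + 12*x²) + x = 13*x² + x = x + 13*x²)
W(U(8, B)) + T = (1 + 13/(2 + 8))/(2 + 8) - 100268 = (1 + 13/10)/10 - 100268 = (⅒)*(23/10) - 100268 = 23/100 - 100268 = -10026777/100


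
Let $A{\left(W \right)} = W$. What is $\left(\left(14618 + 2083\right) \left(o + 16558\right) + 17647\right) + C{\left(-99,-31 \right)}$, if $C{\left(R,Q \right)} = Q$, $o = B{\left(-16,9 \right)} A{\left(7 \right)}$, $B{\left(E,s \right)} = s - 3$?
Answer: $277254216$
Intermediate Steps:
$B{\left(E,s \right)} = -3 + s$
$o = 42$ ($o = \left(-3 + 9\right) 7 = 6 \cdot 7 = 42$)
$\left(\left(14618 + 2083\right) \left(o + 16558\right) + 17647\right) + C{\left(-99,-31 \right)} = \left(\left(14618 + 2083\right) \left(42 + 16558\right) + 17647\right) - 31 = \left(16701 \cdot 16600 + 17647\right) - 31 = \left(277236600 + 17647\right) - 31 = 277254247 - 31 = 277254216$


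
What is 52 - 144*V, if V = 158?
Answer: -22700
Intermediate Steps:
52 - 144*V = 52 - 144*158 = 52 - 22752 = -22700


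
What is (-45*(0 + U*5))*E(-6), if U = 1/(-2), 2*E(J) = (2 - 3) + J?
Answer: -1575/4 ≈ -393.75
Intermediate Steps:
E(J) = -½ + J/2 (E(J) = ((2 - 3) + J)/2 = (-1 + J)/2 = -½ + J/2)
U = -½ ≈ -0.50000
(-45*(0 + U*5))*E(-6) = (-45*(0 - ½*5))*(-½ + (½)*(-6)) = (-45*(0 - 5/2))*(-½ - 3) = -45*(-5/2)*(-7/2) = (225/2)*(-7/2) = -1575/4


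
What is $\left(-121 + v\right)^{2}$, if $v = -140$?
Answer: $68121$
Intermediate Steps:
$\left(-121 + v\right)^{2} = \left(-121 - 140\right)^{2} = \left(-261\right)^{2} = 68121$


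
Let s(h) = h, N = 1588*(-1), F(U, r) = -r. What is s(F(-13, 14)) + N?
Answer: -1602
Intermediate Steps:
N = -1588
s(F(-13, 14)) + N = -1*14 - 1588 = -14 - 1588 = -1602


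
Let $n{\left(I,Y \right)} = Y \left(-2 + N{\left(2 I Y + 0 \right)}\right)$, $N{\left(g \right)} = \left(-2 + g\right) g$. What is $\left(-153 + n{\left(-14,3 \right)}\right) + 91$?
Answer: $21604$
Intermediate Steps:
$N{\left(g \right)} = g \left(-2 + g\right)$
$n{\left(I,Y \right)} = Y \left(-2 + 2 I Y \left(-2 + 2 I Y\right)\right)$ ($n{\left(I,Y \right)} = Y \left(-2 + \left(2 I Y + 0\right) \left(-2 + \left(2 I Y + 0\right)\right)\right) = Y \left(-2 + 2 I Y \left(-2 + 2 I Y\right)\right)$)
$\left(-153 + n{\left(-14,3 \right)}\right) + 91 = \left(-153 + 2 \cdot 3 \left(-1 + 2 \left(-14\right) 3 \left(-1 - 42\right)\right)\right) + 91 = \left(-153 + 2 \cdot 3 \left(-1 + 2 \left(-14\right) 3 \left(-43\right)\right)\right) + 91 = \left(-153 + 2 \cdot 3 \left(-1 + 3612\right)\right) + 91 = \left(-153 + 2 \cdot 3 \cdot 3611\right) + 91 = \left(-153 + 21666\right) + 91 = 21513 + 91 = 21604$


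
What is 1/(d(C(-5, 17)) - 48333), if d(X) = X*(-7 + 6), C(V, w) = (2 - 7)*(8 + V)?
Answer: -1/48318 ≈ -2.0696e-5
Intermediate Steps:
C(V, w) = -40 - 5*V (C(V, w) = -5*(8 + V) = -40 - 5*V)
d(X) = -X (d(X) = X*(-1) = -X)
1/(d(C(-5, 17)) - 48333) = 1/(-(-40 - 5*(-5)) - 48333) = 1/(-(-40 + 25) - 48333) = 1/(-1*(-15) - 48333) = 1/(15 - 48333) = 1/(-48318) = -1/48318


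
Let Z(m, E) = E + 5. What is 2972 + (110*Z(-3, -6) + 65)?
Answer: 2927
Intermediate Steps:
Z(m, E) = 5 + E
2972 + (110*Z(-3, -6) + 65) = 2972 + (110*(5 - 6) + 65) = 2972 + (110*(-1) + 65) = 2972 + (-110 + 65) = 2972 - 45 = 2927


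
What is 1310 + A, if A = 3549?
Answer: 4859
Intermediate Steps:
1310 + A = 1310 + 3549 = 4859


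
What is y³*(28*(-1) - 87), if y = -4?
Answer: 7360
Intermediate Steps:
y³*(28*(-1) - 87) = (-4)³*(28*(-1) - 87) = -64*(-28 - 87) = -64*(-115) = 7360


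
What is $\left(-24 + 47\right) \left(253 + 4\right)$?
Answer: $5911$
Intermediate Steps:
$\left(-24 + 47\right) \left(253 + 4\right) = 23 \cdot 257 = 5911$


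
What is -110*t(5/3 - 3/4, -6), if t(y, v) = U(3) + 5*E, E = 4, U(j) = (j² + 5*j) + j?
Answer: -5170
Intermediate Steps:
U(j) = j² + 6*j
t(y, v) = 47 (t(y, v) = 3*(6 + 3) + 5*4 = 3*9 + 20 = 27 + 20 = 47)
-110*t(5/3 - 3/4, -6) = -110*47 = -5170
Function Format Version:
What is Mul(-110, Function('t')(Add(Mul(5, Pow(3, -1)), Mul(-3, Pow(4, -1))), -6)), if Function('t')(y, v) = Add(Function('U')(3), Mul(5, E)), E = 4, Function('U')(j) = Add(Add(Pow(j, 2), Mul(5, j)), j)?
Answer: -5170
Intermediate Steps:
Function('U')(j) = Add(Pow(j, 2), Mul(6, j))
Function('t')(y, v) = 47 (Function('t')(y, v) = Add(Mul(3, Add(6, 3)), Mul(5, 4)) = Add(Mul(3, 9), 20) = Add(27, 20) = 47)
Mul(-110, Function('t')(Add(Mul(5, Pow(3, -1)), Mul(-3, Pow(4, -1))), -6)) = Mul(-110, 47) = -5170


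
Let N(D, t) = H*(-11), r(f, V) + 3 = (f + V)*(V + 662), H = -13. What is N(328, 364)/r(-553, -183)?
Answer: -11/27119 ≈ -0.00040562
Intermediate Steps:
r(f, V) = -3 + (662 + V)*(V + f) (r(f, V) = -3 + (f + V)*(V + 662) = -3 + (V + f)*(662 + V) = -3 + (662 + V)*(V + f))
N(D, t) = 143 (N(D, t) = -13*(-11) = 143)
N(328, 364)/r(-553, -183) = 143/(-3 + (-183)² + 662*(-183) + 662*(-553) - 183*(-553)) = 143/(-3 + 33489 - 121146 - 366086 + 101199) = 143/(-352547) = 143*(-1/352547) = -11/27119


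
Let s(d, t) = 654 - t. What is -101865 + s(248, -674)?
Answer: -100537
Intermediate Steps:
-101865 + s(248, -674) = -101865 + (654 - 1*(-674)) = -101865 + (654 + 674) = -101865 + 1328 = -100537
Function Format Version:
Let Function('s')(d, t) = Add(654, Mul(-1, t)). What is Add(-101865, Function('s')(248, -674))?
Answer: -100537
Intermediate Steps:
Add(-101865, Function('s')(248, -674)) = Add(-101865, Add(654, Mul(-1, -674))) = Add(-101865, Add(654, 674)) = Add(-101865, 1328) = -100537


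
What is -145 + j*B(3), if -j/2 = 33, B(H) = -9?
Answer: 449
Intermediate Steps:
j = -66 (j = -2*33 = -66)
-145 + j*B(3) = -145 - 66*(-9) = -145 + 594 = 449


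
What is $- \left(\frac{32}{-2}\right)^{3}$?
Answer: $4096$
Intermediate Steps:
$- \left(\frac{32}{-2}\right)^{3} = - \left(32 \left(- \frac{1}{2}\right)\right)^{3} = - \left(-16\right)^{3} = \left(-1\right) \left(-4096\right) = 4096$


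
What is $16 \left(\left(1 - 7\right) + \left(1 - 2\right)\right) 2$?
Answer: $-224$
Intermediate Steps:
$16 \left(\left(1 - 7\right) + \left(1 - 2\right)\right) 2 = 16 \left(-6 - 1\right) 2 = 16 \left(-7\right) 2 = \left(-112\right) 2 = -224$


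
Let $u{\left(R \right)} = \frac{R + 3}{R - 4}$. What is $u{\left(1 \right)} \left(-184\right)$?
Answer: $\frac{736}{3} \approx 245.33$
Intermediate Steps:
$u{\left(R \right)} = \frac{3 + R}{-4 + R}$
$u{\left(1 \right)} \left(-184\right) = \frac{3 + 1}{-4 + 1} \left(-184\right) = \frac{1}{-3} \cdot 4 \left(-184\right) = \left(- \frac{1}{3}\right) 4 \left(-184\right) = \left(- \frac{4}{3}\right) \left(-184\right) = \frac{736}{3}$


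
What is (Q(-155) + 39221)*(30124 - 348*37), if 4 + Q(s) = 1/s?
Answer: 104844279232/155 ≈ 6.7641e+8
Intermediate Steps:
Q(s) = -4 + 1/s
(Q(-155) + 39221)*(30124 - 348*37) = ((-4 + 1/(-155)) + 39221)*(30124 - 348*37) = ((-4 - 1/155) + 39221)*(30124 - 12876) = (-621/155 + 39221)*17248 = (6078634/155)*17248 = 104844279232/155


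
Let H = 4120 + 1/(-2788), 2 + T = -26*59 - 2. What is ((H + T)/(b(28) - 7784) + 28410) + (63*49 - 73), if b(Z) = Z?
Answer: 679496830057/21623728 ≈ 31424.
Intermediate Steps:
T = -1538 (T = -2 + (-26*59 - 2) = -2 + (-1534 - 2) = -2 - 1536 = -1538)
H = 11486559/2788 (H = 4120 - 1/2788 = 11486559/2788 ≈ 4120.0)
((H + T)/(b(28) - 7784) + 28410) + (63*49 - 73) = ((11486559/2788 - 1538)/(28 - 7784) + 28410) + (63*49 - 73) = ((7198615/2788)/(-7756) + 28410) + (3087 - 73) = ((7198615/2788)*(-1/7756) + 28410) + 3014 = (-7198615/21623728 + 28410) + 3014 = 614322913865/21623728 + 3014 = 679496830057/21623728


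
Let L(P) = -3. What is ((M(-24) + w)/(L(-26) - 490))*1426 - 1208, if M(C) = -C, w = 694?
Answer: -1619412/493 ≈ -3284.8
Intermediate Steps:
((M(-24) + w)/(L(-26) - 490))*1426 - 1208 = ((-1*(-24) + 694)/(-3 - 490))*1426 - 1208 = ((24 + 694)/(-493))*1426 - 1208 = (718*(-1/493))*1426 - 1208 = -718/493*1426 - 1208 = -1023868/493 - 1208 = -1619412/493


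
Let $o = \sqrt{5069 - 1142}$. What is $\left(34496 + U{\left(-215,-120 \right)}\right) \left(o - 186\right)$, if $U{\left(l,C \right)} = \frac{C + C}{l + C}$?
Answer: $- \frac{429898080}{67} + \frac{2311280 \sqrt{3927}}{67} \approx -4.2546 \cdot 10^{6}$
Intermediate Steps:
$o = \sqrt{3927} \approx 62.666$
$U{\left(l,C \right)} = \frac{2 C}{C + l}$
$\left(34496 + U{\left(-215,-120 \right)}\right) \left(o - 186\right) = \left(34496 + 2 \left(-120\right) \frac{1}{-120 - 215}\right) \left(\sqrt{3927} - 186\right) = \left(34496 + 2 \left(-120\right) \frac{1}{-335}\right) \left(-186 + \sqrt{3927}\right) = \left(34496 + 2 \left(-120\right) \left(- \frac{1}{335}\right)\right) \left(-186 + \sqrt{3927}\right) = \left(34496 + \frac{48}{67}\right) \left(-186 + \sqrt{3927}\right) = \frac{2311280 \left(-186 + \sqrt{3927}\right)}{67} = - \frac{429898080}{67} + \frac{2311280 \sqrt{3927}}{67}$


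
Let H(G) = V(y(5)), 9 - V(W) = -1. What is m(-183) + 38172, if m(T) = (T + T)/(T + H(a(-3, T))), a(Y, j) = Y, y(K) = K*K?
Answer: 6604122/173 ≈ 38174.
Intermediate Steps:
y(K) = K²
V(W) = 10 (V(W) = 9 - 1*(-1) = 9 + 1 = 10)
H(G) = 10
m(T) = 2*T/(10 + T) (m(T) = (T + T)/(T + 10) = (2*T)/(10 + T) = 2*T/(10 + T))
m(-183) + 38172 = 2*(-183)/(10 - 183) + 38172 = 2*(-183)/(-173) + 38172 = 2*(-183)*(-1/173) + 38172 = 366/173 + 38172 = 6604122/173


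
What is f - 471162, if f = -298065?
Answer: -769227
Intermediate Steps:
f - 471162 = -298065 - 471162 = -769227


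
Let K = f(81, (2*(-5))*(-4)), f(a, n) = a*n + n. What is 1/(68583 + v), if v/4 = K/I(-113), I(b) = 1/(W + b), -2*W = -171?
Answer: -1/292217 ≈ -3.4221e-6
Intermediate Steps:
W = 171/2 (W = -1/2*(-171) = 171/2 ≈ 85.500)
I(b) = 1/(171/2 + b)
f(a, n) = n + a*n
K = 3280 (K = ((2*(-5))*(-4))*(1 + 81) = -10*(-4)*82 = 40*82 = 3280)
v = -360800 (v = 4*(3280/((2/(171 + 2*(-113))))) = 4*(3280/((2/(171 - 226)))) = 4*(3280/((2/(-55)))) = 4*(3280/((2*(-1/55)))) = 4*(3280/(-2/55)) = 4*(3280*(-55/2)) = 4*(-90200) = -360800)
1/(68583 + v) = 1/(68583 - 360800) = 1/(-292217) = -1/292217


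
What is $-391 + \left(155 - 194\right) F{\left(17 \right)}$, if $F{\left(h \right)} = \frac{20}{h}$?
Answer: $- \frac{7427}{17} \approx -436.88$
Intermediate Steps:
$-391 + \left(155 - 194\right) F{\left(17 \right)} = -391 + \left(155 - 194\right) \frac{20}{17} = -391 - 39 \cdot 20 \cdot \frac{1}{17} = -391 - \frac{780}{17} = - \frac{7427}{17}$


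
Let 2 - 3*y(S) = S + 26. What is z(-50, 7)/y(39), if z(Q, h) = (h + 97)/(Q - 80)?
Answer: 4/105 ≈ 0.038095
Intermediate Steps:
y(S) = -8 - S/3 (y(S) = ⅔ - (S + 26)/3 = ⅔ - (26 + S)/3 = ⅔ + (-26/3 - S/3) = -8 - S/3)
z(Q, h) = (97 + h)/(-80 + Q)
z(-50, 7)/y(39) = ((97 + 7)/(-80 - 50))/(-8 - ⅓*39) = (104/(-130))/(-8 - 13) = -1/130*104/(-21) = -⅘*(-1/21) = 4/105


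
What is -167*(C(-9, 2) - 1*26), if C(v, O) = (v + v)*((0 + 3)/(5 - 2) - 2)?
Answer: 1336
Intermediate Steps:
C(v, O) = -2*v (C(v, O) = (2*v)*(3/3 - 2) = (2*v)*(3*(⅓) - 2) = (2*v)*(1 - 2) = (2*v)*(-1) = -2*v)
-167*(C(-9, 2) - 1*26) = -167*(-2*(-9) - 1*26) = -167*(18 - 26) = -167*(-8) = 1336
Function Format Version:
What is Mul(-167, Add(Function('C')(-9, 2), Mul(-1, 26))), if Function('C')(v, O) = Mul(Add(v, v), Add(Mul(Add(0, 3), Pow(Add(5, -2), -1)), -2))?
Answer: 1336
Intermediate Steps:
Function('C')(v, O) = Mul(-2, v) (Function('C')(v, O) = Mul(Mul(2, v), Add(Mul(3, Pow(3, -1)), -2)) = Mul(Mul(2, v), Add(Mul(3, Rational(1, 3)), -2)) = Mul(Mul(2, v), Add(1, -2)) = Mul(Mul(2, v), -1) = Mul(-2, v))
Mul(-167, Add(Function('C')(-9, 2), Mul(-1, 26))) = Mul(-167, Add(Mul(-2, -9), Mul(-1, 26))) = Mul(-167, Add(18, -26)) = Mul(-167, -8) = 1336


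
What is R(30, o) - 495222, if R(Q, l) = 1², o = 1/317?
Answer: -495221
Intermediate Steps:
o = 1/317 ≈ 0.0031546
R(Q, l) = 1
R(30, o) - 495222 = 1 - 495222 = -495221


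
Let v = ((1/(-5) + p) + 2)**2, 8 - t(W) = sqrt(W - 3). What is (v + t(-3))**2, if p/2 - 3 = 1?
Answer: 6761451/625 - 5202*I*sqrt(6)/25 ≈ 10818.0 - 509.69*I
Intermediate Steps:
p = 8 (p = 6 + 2*1 = 6 + 2 = 8)
t(W) = 8 - sqrt(-3 + W) (t(W) = 8 - sqrt(W - 3) = 8 - sqrt(-3 + W))
v = 2401/25 (v = ((1/(-5) + 8) + 2)**2 = ((-1/5 + 8) + 2)**2 = (39/5 + 2)**2 = (49/5)**2 = 2401/25 ≈ 96.040)
(v + t(-3))**2 = (2401/25 + (8 - sqrt(-3 - 3)))**2 = (2401/25 + (8 - sqrt(-6)))**2 = (2401/25 + (8 - I*sqrt(6)))**2 = (2601/25 - I*sqrt(6))**2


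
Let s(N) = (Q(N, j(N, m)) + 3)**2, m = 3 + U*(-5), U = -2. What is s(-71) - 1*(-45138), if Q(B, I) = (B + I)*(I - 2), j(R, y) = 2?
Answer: 45147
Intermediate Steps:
m = 13 (m = 3 - 2*(-5) = 3 + 10 = 13)
Q(B, I) = (-2 + I)*(B + I) (Q(B, I) = (B + I)*(-2 + I) = (-2 + I)*(B + I))
s(N) = 9 (s(N) = ((2**2 - 2*N - 2*2 + N*2) + 3)**2 = ((4 - 2*N - 4 + 2*N) + 3)**2 = (0 + 3)**2 = 3**2 = 9)
s(-71) - 1*(-45138) = 9 - 1*(-45138) = 9 + 45138 = 45147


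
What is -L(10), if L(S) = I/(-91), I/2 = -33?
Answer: -66/91 ≈ -0.72528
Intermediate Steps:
I = -66 (I = 2*(-33) = -66)
L(S) = 66/91 (L(S) = -66/(-91) = -66*(-1/91) = 66/91)
-L(10) = -1*66/91 = -66/91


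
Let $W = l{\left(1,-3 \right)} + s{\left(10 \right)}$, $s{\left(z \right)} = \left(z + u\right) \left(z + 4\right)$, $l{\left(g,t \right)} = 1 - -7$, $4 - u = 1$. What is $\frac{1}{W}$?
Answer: $\frac{1}{190} \approx 0.0052632$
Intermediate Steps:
$u = 3$ ($u = 4 - 1 = 3$)
$l{\left(g,t \right)} = 8$ ($l{\left(g,t \right)} = 1 + 7 = 8$)
$s{\left(z \right)} = \left(3 + z\right) \left(4 + z\right)$ ($s{\left(z \right)} = \left(z + 3\right) \left(z + 4\right) = \left(3 + z\right) \left(4 + z\right)$)
$W = 190$ ($W = 8 + \left(12 + 10^{2} + 7 \cdot 10\right) = 8 + \left(12 + 100 + 70\right) = 8 + 182 = 190$)
$\frac{1}{W} = \frac{1}{190}$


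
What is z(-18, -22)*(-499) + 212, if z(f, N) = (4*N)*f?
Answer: -790204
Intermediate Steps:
z(f, N) = 4*N*f
z(-18, -22)*(-499) + 212 = (4*(-22)*(-18))*(-499) + 212 = 1584*(-499) + 212 = -790416 + 212 = -790204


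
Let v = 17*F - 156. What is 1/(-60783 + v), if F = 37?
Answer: -1/60310 ≈ -1.6581e-5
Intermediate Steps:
v = 473 (v = 17*37 - 156 = 629 - 156 = 473)
1/(-60783 + v) = 1/(-60783 + 473) = 1/(-60310) = -1/60310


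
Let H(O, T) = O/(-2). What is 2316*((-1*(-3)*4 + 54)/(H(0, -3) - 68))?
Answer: -38214/17 ≈ -2247.9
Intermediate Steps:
H(O, T) = -O/2 (H(O, T) = O*(-1/2) = -O/2)
2316*((-1*(-3)*4 + 54)/(H(0, -3) - 68)) = 2316*((-1*(-3)*4 + 54)/(-1/2*0 - 68)) = 2316*((3*4 + 54)/(0 - 68)) = 2316*((12 + 54)/(-68)) = 2316*(66*(-1/68)) = 2316*(-33/34) = -38214/17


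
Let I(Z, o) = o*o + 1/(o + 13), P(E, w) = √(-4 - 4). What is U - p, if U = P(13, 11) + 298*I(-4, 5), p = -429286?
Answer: 3930773/9 + 2*I*√2 ≈ 4.3675e+5 + 2.8284*I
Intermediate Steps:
P(E, w) = 2*I*√2 (P(E, w) = √(-8) = 2*I*√2)
I(Z, o) = o² + 1/(13 + o)
U = 67199/9 + 2*I*√2 (U = 2*I*√2 + 298*((1 + 5³ + 13*5²)/(13 + 5)) = 2*I*√2 + 298*((1 + 125 + 13*25)/18) = 2*I*√2 + 298*((1 + 125 + 325)/18) = 2*I*√2 + 298*((1/18)*451) = 2*I*√2 + 298*(451/18) = 2*I*√2 + 67199/9 = 67199/9 + 2*I*√2 ≈ 7466.6 + 2.8284*I)
U - p = (67199/9 + 2*I*√2) - 1*(-429286) = (67199/9 + 2*I*√2) + 429286 = 3930773/9 + 2*I*√2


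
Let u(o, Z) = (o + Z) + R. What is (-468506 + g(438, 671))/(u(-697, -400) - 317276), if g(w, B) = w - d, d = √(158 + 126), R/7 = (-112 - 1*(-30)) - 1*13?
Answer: 234034/159519 + √71/159519 ≈ 1.4672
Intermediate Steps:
R = -665 (R = 7*((-112 - 1*(-30)) - 1*13) = 7*((-112 + 30) - 13) = 7*(-82 - 13) = 7*(-95) = -665)
d = 2*√71 (d = √284 = 2*√71 ≈ 16.852)
u(o, Z) = -665 + Z + o (u(o, Z) = (o + Z) - 665 = (Z + o) - 665 = -665 + Z + o)
g(w, B) = w - 2*√71
(-468506 + g(438, 671))/(u(-697, -400) - 317276) = (-468506 + (438 - 2*√71))/((-665 - 400 - 697) - 317276) = (-468068 - 2*√71)/(-1762 - 317276) = (-468068 - 2*√71)/(-319038) = (-468068 - 2*√71)*(-1/319038) = 234034/159519 + √71/159519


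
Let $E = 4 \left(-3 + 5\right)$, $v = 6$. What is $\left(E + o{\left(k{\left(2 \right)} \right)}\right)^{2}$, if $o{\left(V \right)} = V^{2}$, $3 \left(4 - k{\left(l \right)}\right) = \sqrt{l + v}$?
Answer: $\frac{54784}{81} - \frac{7168 \sqrt{2}}{27} \approx 300.9$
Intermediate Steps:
$k{\left(l \right)} = 4 - \frac{\sqrt{6 + l}}{3}$ ($k{\left(l \right)} = 4 - \frac{\sqrt{l + 6}}{3} = 4 - \frac{\sqrt{6 + l}}{3}$)
$E = 8$ ($E = 4 \cdot 2 = 8$)
$\left(E + o{\left(k{\left(2 \right)} \right)}\right)^{2} = \left(8 + \left(4 - \frac{\sqrt{6 + 2}}{3}\right)^{2}\right)^{2} = \left(8 + \left(4 - \frac{\sqrt{8}}{3}\right)^{2}\right)^{2} = \left(8 + \left(4 - \frac{2 \sqrt{2}}{3}\right)^{2}\right)^{2}$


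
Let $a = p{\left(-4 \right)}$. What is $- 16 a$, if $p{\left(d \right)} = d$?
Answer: $64$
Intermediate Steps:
$a = -4$
$- 16 a = \left(-16\right) \left(-4\right) = 64$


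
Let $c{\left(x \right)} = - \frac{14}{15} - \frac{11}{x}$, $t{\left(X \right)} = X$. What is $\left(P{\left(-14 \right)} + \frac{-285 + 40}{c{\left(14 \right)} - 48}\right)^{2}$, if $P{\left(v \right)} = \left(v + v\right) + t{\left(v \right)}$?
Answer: $\frac{149824733184}{109014481} \approx 1374.4$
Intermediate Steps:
$c{\left(x \right)} = - \frac{14}{15} - \frac{11}{x}$ ($c{\left(x \right)} = \left(-14\right) \frac{1}{15} - \frac{11}{x} = - \frac{14}{15} - \frac{11}{x}$)
$P{\left(v \right)} = 3 v$ ($P{\left(v \right)} = \left(v + v\right) + v = 2 v + v = 3 v$)
$\left(P{\left(-14 \right)} + \frac{-285 + 40}{c{\left(14 \right)} - 48}\right)^{2} = \left(3 \left(-14\right) + \frac{-285 + 40}{\left(- \frac{14}{15} - \frac{11}{14}\right) - 48}\right)^{2} = \left(-42 - \frac{245}{\left(- \frac{14}{15} - \frac{11}{14}\right) - 48}\right)^{2} = \left(-42 - \frac{245}{- \frac{361}{210} - 48}\right)^{2} = \left(-42 - \frac{245}{- \frac{10441}{210}}\right)^{2} = \left(-42 - - \frac{51450}{10441}\right)^{2} = \left(-42 + \frac{51450}{10441}\right)^{2} = \left(- \frac{387072}{10441}\right)^{2} = \frac{149824733184}{109014481}$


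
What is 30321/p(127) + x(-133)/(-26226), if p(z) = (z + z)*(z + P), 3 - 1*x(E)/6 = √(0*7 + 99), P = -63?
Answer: 44161441/23684992 + √11/1457 ≈ 1.8668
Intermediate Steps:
x(E) = 18 - 18*√11 (x(E) = 18 - 6*√(0*7 + 99) = 18 - 6*√(0 + 99) = 18 - 18*√11)
p(z) = 2*z*(-63 + z) (p(z) = (z + z)*(z - 63) = (2*z)*(-63 + z) = 2*z*(-63 + z))
30321/p(127) + x(-133)/(-26226) = 30321/((2*127*(-63 + 127))) + (18 - 18*√11)/(-26226) = 30321/((2*127*64)) + (18 - 18*√11)*(-1/26226) = 30321/16256 + (-1/1457 + √11/1457) = 44161441/23684992 + √11/1457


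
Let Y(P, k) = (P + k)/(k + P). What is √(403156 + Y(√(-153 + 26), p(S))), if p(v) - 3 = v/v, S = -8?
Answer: √403157 ≈ 634.95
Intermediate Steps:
p(v) = 4 (p(v) = 3 + v/v = 3 + 1 = 4)
Y(P, k) = 1 (Y(P, k) = (P + k)/(P + k) = 1)
√(403156 + Y(√(-153 + 26), p(S))) = √(403156 + 1) = √403157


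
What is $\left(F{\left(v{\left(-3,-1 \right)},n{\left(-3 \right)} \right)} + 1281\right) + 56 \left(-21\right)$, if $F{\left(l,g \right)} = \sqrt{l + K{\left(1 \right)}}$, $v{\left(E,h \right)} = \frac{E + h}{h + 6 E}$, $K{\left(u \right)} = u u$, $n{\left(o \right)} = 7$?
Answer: $105 + \frac{\sqrt{437}}{19} \approx 106.1$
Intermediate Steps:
$K{\left(u \right)} = u^{2}$
$v{\left(E,h \right)} = \frac{E + h}{h + 6 E}$
$F{\left(l,g \right)} = \sqrt{1 + l}$ ($F{\left(l,g \right)} = \sqrt{l + 1^{2}} = \sqrt{l + 1} = \sqrt{1 + l}$)
$\left(F{\left(v{\left(-3,-1 \right)},n{\left(-3 \right)} \right)} + 1281\right) + 56 \left(-21\right) = \left(\sqrt{1 + \frac{-3 - 1}{-1 + 6 \left(-3\right)}} + 1281\right) + 56 \left(-21\right) = \left(\sqrt{1 + \frac{1}{-1 - 18} \left(-4\right)} + 1281\right) - 1176 = \left(\sqrt{1 + \frac{1}{-19} \left(-4\right)} + 1281\right) - 1176 = \left(\sqrt{1 - - \frac{4}{19}} + 1281\right) - 1176 = \left(\sqrt{1 + \frac{4}{19}} + 1281\right) - 1176 = \left(\sqrt{\frac{23}{19}} + 1281\right) - 1176 = \left(\frac{\sqrt{437}}{19} + 1281\right) - 1176 = \left(1281 + \frac{\sqrt{437}}{19}\right) - 1176 = 105 + \frac{\sqrt{437}}{19}$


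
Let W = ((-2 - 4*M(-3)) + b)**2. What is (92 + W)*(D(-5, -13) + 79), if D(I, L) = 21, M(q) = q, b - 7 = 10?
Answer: 82100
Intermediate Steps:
b = 17 (b = 7 + 10 = 17)
W = 729 (W = ((-2 - 4*(-3)) + 17)**2 = ((-2 + 12) + 17)**2 = (10 + 17)**2 = 27**2 = 729)
(92 + W)*(D(-5, -13) + 79) = (92 + 729)*(21 + 79) = 821*100 = 82100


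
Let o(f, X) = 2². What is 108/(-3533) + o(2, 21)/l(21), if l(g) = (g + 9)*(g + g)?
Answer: -30487/1112895 ≈ -0.027394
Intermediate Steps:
o(f, X) = 4
l(g) = 2*g*(9 + g) (l(g) = (9 + g)*(2*g) = 2*g*(9 + g))
108/(-3533) + o(2, 21)/l(21) = 108/(-3533) + 4/((2*21*(9 + 21))) = 108*(-1/3533) + 4/((2*21*30)) = -108/3533 + 4/1260 = -108/3533 + 4*(1/1260) = -108/3533 + 1/315 = -30487/1112895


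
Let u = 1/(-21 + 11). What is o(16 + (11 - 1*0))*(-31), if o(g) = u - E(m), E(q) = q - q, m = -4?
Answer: 31/10 ≈ 3.1000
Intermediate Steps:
E(q) = 0
u = -⅒ (u = 1/(-10) = -⅒ ≈ -0.10000)
o(g) = -⅒ (o(g) = -⅒ - 1*0 = -⅒ + 0 = -⅒)
o(16 + (11 - 1*0))*(-31) = -⅒*(-31) = 31/10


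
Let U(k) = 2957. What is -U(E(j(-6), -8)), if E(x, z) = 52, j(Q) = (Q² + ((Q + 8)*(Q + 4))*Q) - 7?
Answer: -2957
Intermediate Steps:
j(Q) = -7 + Q² + Q*(4 + Q)*(8 + Q) (j(Q) = (Q² + ((8 + Q)*(4 + Q))*Q) - 7 = (Q² + ((4 + Q)*(8 + Q))*Q) - 7 = (Q² + Q*(4 + Q)*(8 + Q)) - 7 = -7 + Q² + Q*(4 + Q)*(8 + Q))
-U(E(j(-6), -8)) = -1*2957 = -2957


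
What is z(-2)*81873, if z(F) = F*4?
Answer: -654984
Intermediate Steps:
z(F) = 4*F
z(-2)*81873 = (4*(-2))*81873 = -8*81873 = -654984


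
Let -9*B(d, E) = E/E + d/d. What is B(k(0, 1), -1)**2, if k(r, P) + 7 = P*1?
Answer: 4/81 ≈ 0.049383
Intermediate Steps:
k(r, P) = -7 + P (k(r, P) = -7 + P*1 = -7 + P)
B(d, E) = -2/9 (B(d, E) = -(E/E + d/d)/9 = -(1 + 1)/9 = -1/9*2 = -2/9)
B(k(0, 1), -1)**2 = (-2/9)**2 = 4/81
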